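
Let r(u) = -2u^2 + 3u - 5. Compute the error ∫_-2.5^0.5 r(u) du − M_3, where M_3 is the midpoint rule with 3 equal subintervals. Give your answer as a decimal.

Exact integral: ∫_-2.5^0.5 r(u) du = -34.5.
M_3 = -34.
Error = -34.5 − (-34) = -0.5.

-0.5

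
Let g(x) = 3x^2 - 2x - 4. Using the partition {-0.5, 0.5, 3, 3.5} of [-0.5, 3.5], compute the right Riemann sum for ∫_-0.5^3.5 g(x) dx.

51.125

Subinterval widths: 1, 2.5, 0.5.
Right endpoints: 0.5, 3, 3.5.
g(0.5) = -4.25, g(3) = 17, g(3.5) = 25.75.
Sum = Σ Δx_i · g(x_i).
Sum = 51.125.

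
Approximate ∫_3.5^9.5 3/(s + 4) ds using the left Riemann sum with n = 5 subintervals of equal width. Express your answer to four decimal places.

1.8744

Δs = (9.5 − 3.5)/5 = 1.2.
Left endpoints: 3.5, 4.7, 5.9, 7.1, 8.3.
f(3.5) = 0.4, f(4.7) = 10/29, f(5.9) = 10/33, f(7.1) = 10/37, f(8.3) = 10/41.
Sum = Δs · [f(3.5) + f(4.7) + f(5.9) + f(7.1) + f(8.3)].
Sum ≈ 1.8744.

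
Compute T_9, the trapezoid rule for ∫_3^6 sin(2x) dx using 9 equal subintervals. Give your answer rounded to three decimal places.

Δx = (6 − 3)/9 = 1/3.
f(3) ≈ -0.279, f(10/3) ≈ 0.374, f(11/3) ≈ 0.867, f(4) ≈ 0.989, f(13/3) ≈ 0.688, f(14/3) ≈ 0.091, f(5) ≈ -0.544, f(16/3) ≈ -0.946, f(17/3) ≈ -0.943, f(6) ≈ -0.537.
T_9 = (Δx/2)·[f(x_0) + 2f(x_1) + ... + 2f(x_{8}) + f(x_9)].
Sum ≈ 0.056.

0.056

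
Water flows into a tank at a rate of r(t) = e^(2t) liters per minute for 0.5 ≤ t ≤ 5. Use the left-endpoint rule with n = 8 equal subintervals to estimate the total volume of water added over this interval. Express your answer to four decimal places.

Δt = (5 − 0.5)/8 = 0.5625.
Left endpoints: 0.5, 1.0625, 1.625, 2.1875, 2.75, 3.3125, 3.875, 4.4375.
r(0.5) ≈ 2.7183, r(1.0625) ≈ 8.3729, r(1.625) ≈ 25.7903, r(2.1875) ≈ 79.4398, r(2.75) ≈ 244.6919, r(3.3125) ≈ 753.7042, r(3.875) ≈ 2321.5724, r(4.4375) ≈ 7150.9465.
Sum = Δt · [r(0.5) + r(1.0625) + r(1.625) + ...].
Sum ≈ 5955.3205.

5955.3205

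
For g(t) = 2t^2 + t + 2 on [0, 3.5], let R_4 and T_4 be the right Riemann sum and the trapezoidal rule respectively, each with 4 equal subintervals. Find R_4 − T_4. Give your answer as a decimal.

12.25

R_4 = 54.8515625.
T_4 = 42.6015625.
R_4 − T_4 = 12.25.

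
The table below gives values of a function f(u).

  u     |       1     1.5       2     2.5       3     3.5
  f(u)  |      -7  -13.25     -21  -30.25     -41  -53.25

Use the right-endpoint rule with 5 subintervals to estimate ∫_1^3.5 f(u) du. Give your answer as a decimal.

-79.375

Δu = 0.5.
Sum = 0.5·[(-13.25) + (-21) + (-30.25) + (-41) + (-53.25)] = -79.375.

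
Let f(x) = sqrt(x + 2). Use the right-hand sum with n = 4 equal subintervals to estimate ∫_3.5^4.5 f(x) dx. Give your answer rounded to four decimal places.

2.4742

Δx = (4.5 − 3.5)/4 = 0.25.
Right endpoints: 3.75, 4, 4.25, 4.5.
f(3.75) ≈ 2.3979, f(4) ≈ 2.4495, f(4.25) ≈ 2.5000, f(4.5) ≈ 2.5495.
Sum = Δx · [f(3.75) + f(4) + f(4.25) + f(4.5)].
Sum ≈ 2.4742.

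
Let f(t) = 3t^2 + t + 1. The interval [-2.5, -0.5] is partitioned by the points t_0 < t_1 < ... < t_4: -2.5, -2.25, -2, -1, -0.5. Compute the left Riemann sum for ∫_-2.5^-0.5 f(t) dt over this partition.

20.296875

Subinterval widths: 0.25, 0.25, 1, 0.5.
Left endpoints: -2.5, -2.25, -2, -1.
f(-2.5) = 17.25, f(-2.25) = 13.9375, f(-2) = 11, f(-1) = 3.
Sum = Σ Δt_i · f(t_i).
Sum = 20.296875.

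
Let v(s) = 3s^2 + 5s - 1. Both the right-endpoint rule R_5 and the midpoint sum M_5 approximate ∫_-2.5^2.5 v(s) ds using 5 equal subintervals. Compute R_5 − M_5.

16.25

R_5 = 41.25.
M_5 = 25.
R_5 − M_5 = 16.25.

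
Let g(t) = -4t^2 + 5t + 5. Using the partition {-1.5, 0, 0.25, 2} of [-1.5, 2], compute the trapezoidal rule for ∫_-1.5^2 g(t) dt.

0.875

Subinterval widths: 1.5, 0.25, 1.75.
g(-1.5) = -11.5, g(0) = 5, g(0.25) = 6, g(2) = -1.
On each subinterval the trapezoid contributes (Δt_i/2)·[g(t_{i-1}) + g(t_i)].
Sum = 0.875.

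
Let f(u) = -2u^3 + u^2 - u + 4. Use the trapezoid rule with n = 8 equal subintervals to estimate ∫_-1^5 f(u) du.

Δu = (5 − (-1))/8 = 0.75.
f(-1) = 8, f(-0.25) = 4.34375, f(0.5) = 3.5, f(1.25) = 0.40625, f(2) = -10, f(2.75) = -32.78125, f(3.5) = -73, f(4.25) = -135.71875, f(5) = -226.
T_8 = (Δu/2)·[f(u_0) + 2f(u_1) + ... + 2f(u_{7}) + f(u_8)].
Sum = -264.1875.

-264.1875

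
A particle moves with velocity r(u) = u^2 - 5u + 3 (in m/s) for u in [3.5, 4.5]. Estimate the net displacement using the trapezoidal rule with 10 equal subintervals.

-0.915

Δu = (4.5 − 3.5)/10 = 0.1.
r(3.5) = -2.25, r(3.6) = -2.04, r(3.7) = -1.81, r(3.8) = -1.56, r(3.9) = -1.29, r(4) = -1, r(4.1) = -0.69, r(4.2) = -0.36, r(4.3) = -0.01, r(4.4) = 0.36, r(4.5) = 0.75.
T_10 = (Δu/2)·[r(u_0) + 2r(u_1) + ... + 2r(u_{9}) + r(u_10)].
Sum = -0.915.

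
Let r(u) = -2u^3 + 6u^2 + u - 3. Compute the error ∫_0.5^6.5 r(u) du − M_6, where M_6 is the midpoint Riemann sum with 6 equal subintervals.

-7.5

Exact integral: ∫_0.5^6.5 r(u) du = -340.5.
M_6 = -333.
Error = -340.5 − (-333) = -7.5.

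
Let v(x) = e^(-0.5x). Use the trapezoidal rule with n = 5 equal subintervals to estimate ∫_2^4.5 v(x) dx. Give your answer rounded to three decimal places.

0.528

Δx = (4.5 − 2)/5 = 0.5.
v(2) ≈ 0.368, v(2.5) ≈ 0.287, v(3) ≈ 0.223, v(3.5) ≈ 0.174, v(4) ≈ 0.135, v(4.5) ≈ 0.105.
T_5 = (Δx/2)·[v(x_0) + 2v(x_1) + ... + 2v(x_{4}) + v(x_5)].
Sum ≈ 0.528.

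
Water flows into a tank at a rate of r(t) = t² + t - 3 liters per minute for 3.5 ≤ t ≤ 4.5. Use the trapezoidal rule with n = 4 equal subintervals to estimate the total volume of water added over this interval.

17.09375

Δt = (4.5 − 3.5)/4 = 0.25.
r(3.5) = 12.75, r(3.75) = 14.8125, r(4) = 17, r(4.25) = 19.3125, r(4.5) = 21.75.
T_4 = (Δt/2)·[r(t_0) + 2r(t_1) + 2r(t_2) + 2r(t_3) + r(t_4)].
Sum = 17.09375.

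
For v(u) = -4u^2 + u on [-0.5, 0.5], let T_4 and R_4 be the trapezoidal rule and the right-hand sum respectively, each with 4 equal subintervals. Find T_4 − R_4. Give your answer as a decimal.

T_4 = -0.375.
R_4 = -0.25.
T_4 − R_4 = -0.125.

-0.125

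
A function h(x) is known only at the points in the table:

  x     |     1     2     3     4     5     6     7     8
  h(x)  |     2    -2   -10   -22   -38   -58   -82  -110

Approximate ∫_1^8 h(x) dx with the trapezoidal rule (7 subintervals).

-266

Δx = 1.
T_7 = (1/2)·[2 + 2·(-2) + 2·(-10) + 2·(-22) + 2·(-38) + 2·(-58) + 2·(-82) + (-110)] = -266.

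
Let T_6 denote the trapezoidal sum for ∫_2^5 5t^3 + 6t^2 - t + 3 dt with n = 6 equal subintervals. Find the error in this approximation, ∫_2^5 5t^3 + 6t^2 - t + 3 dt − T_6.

-7.3125

Exact integral: ∫_2^5 f(t) dt = 993.75.
T_6 = 1001.0625.
Error = 993.75 − 1001.0625 = -7.3125.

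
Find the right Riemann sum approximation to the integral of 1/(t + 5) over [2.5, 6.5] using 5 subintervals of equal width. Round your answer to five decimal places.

Δt = (6.5 − 2.5)/5 = 0.8.
Right endpoints: 3.3, 4.1, 4.9, 5.7, 6.5.
f(3.3) = 10/83, f(4.1) = 10/91, f(4.9) = 10/99, f(5.7) = 10/107, f(6.5) = 2/23.
Sum = Δt · [f(3.3) + f(4.1) + f(4.9) + f(5.7) + f(6.5)].
Sum ≈ 0.40944.

0.40944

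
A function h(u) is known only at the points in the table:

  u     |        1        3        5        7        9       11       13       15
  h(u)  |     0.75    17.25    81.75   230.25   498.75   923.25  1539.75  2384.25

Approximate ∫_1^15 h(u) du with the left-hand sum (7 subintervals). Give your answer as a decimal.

Δu = 2.
Sum = 2·[0.75 + 17.25 + 81.75 + 230.25 + 498.75 + 923.25 + 1539.75] = 6583.5.

6583.5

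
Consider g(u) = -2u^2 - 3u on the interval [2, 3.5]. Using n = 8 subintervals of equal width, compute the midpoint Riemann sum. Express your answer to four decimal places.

-35.6162

Δu = (3.5 − 2)/8 = 0.1875.
Midpoints: 2.09375, 2.28125, 2.46875, 2.65625, 2.84375, 3.03125, 3.21875, 3.40625.
g(2.09375) = -7705/512, g(2.28125) = -8833/512, g(2.46875) = -10033/512, g(2.65625) = -11305/512, g(2.84375) = -12649/512, g(3.03125) = -14065/512, g(3.21875) = -15553/512, g(3.40625) = -17113/512.
Sum = Δu · [g(2.09375) + g(2.28125) + g(2.46875) + ...].
Sum ≈ -35.6162.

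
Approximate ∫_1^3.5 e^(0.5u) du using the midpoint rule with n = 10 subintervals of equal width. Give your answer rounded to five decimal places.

Δu = (3.5 − 1)/10 = 0.25.
Midpoints: 1.125, 1.375, 1.625, 1.875, 2.125, 2.375, 2.625, 2.875, 3.125, 3.375.
f(1.125) ≈ 1.75505, f(1.375) ≈ 1.98874, f(1.625) ≈ 2.25353, f(1.875) ≈ 2.55359, f(2.125) ≈ 2.89360, f(2.375) ≈ 3.27887, f(2.625) ≈ 3.71545, f(2.875) ≈ 4.21016, f(3.125) ≈ 4.77073, f(3.375) ≈ 5.40595.
Sum = Δu · [f(1.125) + f(1.375) + f(1.625) + ...].
Sum ≈ 8.20642.

8.20642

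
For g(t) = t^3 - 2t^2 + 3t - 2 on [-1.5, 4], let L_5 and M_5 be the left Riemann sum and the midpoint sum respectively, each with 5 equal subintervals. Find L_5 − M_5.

-28.0946875

L_5 = -1.6225.
M_5 = 26.4721875.
L_5 − M_5 = -28.0946875.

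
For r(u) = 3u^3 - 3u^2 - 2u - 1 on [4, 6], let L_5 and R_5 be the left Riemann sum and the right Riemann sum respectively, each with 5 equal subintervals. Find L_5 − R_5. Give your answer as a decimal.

L_5 = 529.84.
R_5 = 686.64.
L_5 − R_5 = -156.8.

-156.8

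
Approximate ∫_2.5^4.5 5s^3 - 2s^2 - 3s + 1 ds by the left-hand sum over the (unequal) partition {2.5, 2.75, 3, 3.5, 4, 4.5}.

Subinterval widths: 0.25, 0.25, 0.5, 0.5, 0.5.
Left endpoints: 2.5, 2.75, 3, 3.5, 4.
f(2.5) = 59.125, f(2.75) = 81.609375, f(3) = 109, f(3.5) = 180.375, f(4) = 277.
Sum = Σ Δs_i · f(s_i).
Sum = 318.37109375.

318.37109375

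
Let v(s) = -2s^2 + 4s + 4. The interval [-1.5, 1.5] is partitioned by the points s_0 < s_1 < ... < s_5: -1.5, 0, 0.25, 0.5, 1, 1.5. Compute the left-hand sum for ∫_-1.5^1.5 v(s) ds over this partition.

Subinterval widths: 1.5, 0.25, 0.25, 0.5, 0.5.
Left endpoints: -1.5, 0, 0.25, 0.5, 1.
v(-1.5) = -6.5, v(0) = 4, v(0.25) = 4.875, v(0.5) = 5.5, v(1) = 6.
Sum = Σ Δs_i · v(s_i).
Sum = -1.78125.

-1.78125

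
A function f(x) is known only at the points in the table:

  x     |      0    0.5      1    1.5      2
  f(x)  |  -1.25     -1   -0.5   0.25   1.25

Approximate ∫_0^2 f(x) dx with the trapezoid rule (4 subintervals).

-0.625

Δx = 0.5.
T_4 = (0.5/2)·[(-1.25) + 2·(-1) + 2·(-0.5) + 2·0.25 + 1.25] = -0.625.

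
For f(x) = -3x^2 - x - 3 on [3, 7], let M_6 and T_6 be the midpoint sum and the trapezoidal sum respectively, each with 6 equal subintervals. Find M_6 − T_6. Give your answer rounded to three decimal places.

M_6 ≈ -347.55556.
T_6 ≈ -348.88889.
M_6 − T_6 ≈ 1.333.

1.333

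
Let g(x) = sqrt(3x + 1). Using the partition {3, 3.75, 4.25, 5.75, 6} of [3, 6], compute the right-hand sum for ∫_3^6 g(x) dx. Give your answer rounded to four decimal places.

11.9768

Subinterval widths: 0.75, 0.5, 1.5, 0.25.
Right endpoints: 3.75, 4.25, 5.75, 6.
g(3.75) ≈ 3.5000, g(4.25) ≈ 3.7081, g(5.75) ≈ 4.2720, g(6) ≈ 4.3589.
Sum = Σ Δx_i · g(x_i).
Sum ≈ 11.9768.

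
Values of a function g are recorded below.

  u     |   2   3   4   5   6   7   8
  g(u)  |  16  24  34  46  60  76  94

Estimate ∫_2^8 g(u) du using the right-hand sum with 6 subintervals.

Δu = 1.
Sum = 1·[24 + 34 + 46 + 60 + 76 + 94] = 334.

334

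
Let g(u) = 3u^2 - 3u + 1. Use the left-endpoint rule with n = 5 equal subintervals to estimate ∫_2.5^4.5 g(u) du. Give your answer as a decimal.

Δu = (4.5 − 2.5)/5 = 0.4.
Left endpoints: 2.5, 2.9, 3.3, 3.7, 4.1.
g(2.5) = 12.25, g(2.9) = 17.53, g(3.3) = 23.77, g(3.7) = 30.97, g(4.1) = 39.13.
Sum = Δu · [g(2.5) + g(2.9) + g(3.3) + g(3.7) + g(4.1)].
Sum = 49.46.

49.46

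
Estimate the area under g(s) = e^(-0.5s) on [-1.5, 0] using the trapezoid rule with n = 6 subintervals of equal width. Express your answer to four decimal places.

2.2369

Δs = (0 − (-1.5))/6 = 0.25.
g(-1.5) ≈ 2.1170, g(-1.25) ≈ 1.8682, g(-1) ≈ 1.6487, g(-0.75) ≈ 1.4550, g(-0.5) ≈ 1.2840, g(-0.25) ≈ 1.1331, g(0) ≈ 1.0000.
T_6 = (Δs/2)·[g(s_0) + 2g(s_1) + ... + 2g(s_{5}) + g(s_6)].
Sum ≈ 2.2369.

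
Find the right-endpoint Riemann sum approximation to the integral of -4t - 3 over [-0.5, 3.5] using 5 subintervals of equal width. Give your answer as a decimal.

Δt = (3.5 − (-0.5))/5 = 0.8.
Right endpoints: 0.3, 1.1, 1.9, 2.7, 3.5.
f(0.3) = -4.2, f(1.1) = -7.4, f(1.9) = -10.6, f(2.7) = -13.8, f(3.5) = -17.
Sum = Δt · [f(0.3) + f(1.1) + f(1.9) + f(2.7) + f(3.5)].
Sum = -42.4.

-42.4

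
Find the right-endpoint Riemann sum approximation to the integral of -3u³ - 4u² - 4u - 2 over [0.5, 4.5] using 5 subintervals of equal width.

-635.74

Δu = (4.5 − 0.5)/5 = 0.8.
Right endpoints: 1.3, 2.1, 2.9, 3.7, 4.5.
f(1.3) = -20.551, f(2.1) = -55.823, f(2.9) = -120.407, f(3.7) = -223.519, f(4.5) = -374.375.
Sum = Δu · [f(1.3) + f(2.1) + f(2.9) + f(3.7) + f(4.5)].
Sum = -635.74.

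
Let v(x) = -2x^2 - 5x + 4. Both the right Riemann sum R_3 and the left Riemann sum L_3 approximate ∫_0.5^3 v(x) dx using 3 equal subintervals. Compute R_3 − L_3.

R_3 ≈ -42.870370.
L_3 ≈ -17.870370.
R_3 − L_3 = -25.

-25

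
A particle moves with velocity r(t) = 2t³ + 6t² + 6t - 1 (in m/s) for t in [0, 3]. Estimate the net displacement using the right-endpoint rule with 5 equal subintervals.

Δt = (3 − 0)/5 = 0.6.
Right endpoints: 0.6, 1.2, 1.8, 2.4, 3.
r(0.6) = 5.192, r(1.2) = 18.296, r(1.8) = 40.904, r(2.4) = 75.608, r(3) = 125.
Sum = Δt · [r(0.6) + r(1.2) + r(1.8) + r(2.4) + r(3)].
Sum = 159.

159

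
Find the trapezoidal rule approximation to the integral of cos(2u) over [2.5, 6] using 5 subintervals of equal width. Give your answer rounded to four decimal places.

Δu = (6 − 2.5)/5 = 0.7.
f(2.5) ≈ 0.2837, f(3.2) ≈ 0.9932, f(3.9) ≈ 0.0540, f(4.6) ≈ -0.9748, f(5.3) ≈ -0.3853, f(6) ≈ 0.8439.
T_5 = (Δu/2)·[f(u_0) + 2f(u_1) + ... + 2f(u_{4}) + f(u_5)].
Sum ≈ 0.1755.

0.1755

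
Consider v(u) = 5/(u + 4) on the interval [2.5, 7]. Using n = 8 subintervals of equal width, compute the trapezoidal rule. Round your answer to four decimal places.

Δu = (7 − 2.5)/8 = 0.5625.
v(2.5) = 10/13, v(3.0625) = 80/113, v(3.625) = 40/61, v(4.1875) = 80/131, v(4.75) = 4/7, v(5.3125) = 80/149, v(5.875) = 40/79, v(6.4375) = 80/167, v(7) = 5/11.
T_8 = (Δu/2)·[v(u_0) + 2v(u_1) + ... + 2v(u_{7}) + v(u_8)].
Sum ≈ 2.6325.

2.6325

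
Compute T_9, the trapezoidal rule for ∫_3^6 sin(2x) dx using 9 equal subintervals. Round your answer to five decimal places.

Δx = (6 − 3)/9 = 1/3.
f(3) ≈ -0.27942, f(10/3) ≈ 0.37415, f(11/3) ≈ 0.86750, f(4) ≈ 0.98936, f(13/3) ≈ 0.68755, f(14/3) ≈ 0.09132, f(5) ≈ -0.54402, f(16/3) ≈ -0.94640, f(17/3) ≈ -0.94350, f(6) ≈ -0.53657.
T_9 = (Δx/2)·[f(x_0) + 2f(x_1) + ... + 2f(x_{8}) + f(x_9)].
Sum ≈ 0.05599.

0.05599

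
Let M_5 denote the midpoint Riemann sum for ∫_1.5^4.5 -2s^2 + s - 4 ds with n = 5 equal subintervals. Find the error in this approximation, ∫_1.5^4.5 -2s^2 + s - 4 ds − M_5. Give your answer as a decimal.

Exact integral: ∫_1.5^4.5 f(s) ds = -61.5.
M_5 = -61.32.
Error = -61.5 − (-61.32) = -0.18.

-0.18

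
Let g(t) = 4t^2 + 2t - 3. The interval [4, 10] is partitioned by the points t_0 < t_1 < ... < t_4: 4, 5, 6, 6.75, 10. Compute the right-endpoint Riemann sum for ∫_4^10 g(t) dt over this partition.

Subinterval widths: 1, 1, 0.75, 3.25.
Right endpoints: 5, 6, 6.75, 10.
g(5) = 107, g(6) = 153, g(6.75) = 192.75, g(10) = 417.
Sum = Σ Δt_i · g(t_i).
Sum = 1759.8125.

1759.8125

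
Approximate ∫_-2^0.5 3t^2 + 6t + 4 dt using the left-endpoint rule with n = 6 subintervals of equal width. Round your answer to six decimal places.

Δt = (0.5 − (-2))/6 = 5/12.
Left endpoints: -2, -19/12, -7/6, -0.75, -1/3, 1/12.
f(-2) = 4, f(-19/12) = 97/48, f(-7/6) = 13/12, f(-0.75) = 1.1875, f(-1/3) = 7/3, f(1/12) = 217/48.
Sum = Δt · [f(-2) + f(-19/12) + f(-7/6) + ...].
Sum ≈ 6.310764.

6.310764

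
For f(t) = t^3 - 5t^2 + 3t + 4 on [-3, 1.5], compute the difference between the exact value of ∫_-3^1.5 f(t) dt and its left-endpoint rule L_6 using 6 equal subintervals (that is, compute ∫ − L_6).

Exact integral: ∫_-3^1.5 f(t) dt = -61.734375.
L_6 = -93.90234375.
Error = -61.734375 − (-93.90234375) = 32.16796875.

32.16796875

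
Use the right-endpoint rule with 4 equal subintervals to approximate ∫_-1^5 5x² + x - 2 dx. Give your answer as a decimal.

315.75

Δx = (5 − (-1))/4 = 1.5.
Right endpoints: 0.5, 2, 3.5, 5.
f(0.5) = -0.25, f(2) = 20, f(3.5) = 62.75, f(5) = 128.
Sum = Δx · [f(0.5) + f(2) + f(3.5) + f(5)].
Sum = 315.75.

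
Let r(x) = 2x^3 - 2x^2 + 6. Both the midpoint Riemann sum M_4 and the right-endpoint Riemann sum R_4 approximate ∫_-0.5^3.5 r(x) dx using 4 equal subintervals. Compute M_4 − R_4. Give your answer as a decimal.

-38

M_4 = 68.
R_4 = 106.
M_4 − R_4 = -38.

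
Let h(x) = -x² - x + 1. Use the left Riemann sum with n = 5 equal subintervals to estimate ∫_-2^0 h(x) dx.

0.88

Δx = (0 − (-2))/5 = 0.4.
Left endpoints: -2, -1.6, -1.2, -0.8, -0.4.
h(-2) = -1, h(-1.6) = 0.04, h(-1.2) = 0.76, h(-0.8) = 1.16, h(-0.4) = 1.24.
Sum = Δx · [h(-2) + h(-1.6) + h(-1.2) + h(-0.8) + h(-0.4)].
Sum = 0.88.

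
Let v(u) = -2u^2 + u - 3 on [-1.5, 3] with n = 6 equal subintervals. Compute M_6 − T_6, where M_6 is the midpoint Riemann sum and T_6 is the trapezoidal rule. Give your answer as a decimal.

1.265625

M_6 = -29.953125.
T_6 = -31.21875.
M_6 − T_6 = 1.265625.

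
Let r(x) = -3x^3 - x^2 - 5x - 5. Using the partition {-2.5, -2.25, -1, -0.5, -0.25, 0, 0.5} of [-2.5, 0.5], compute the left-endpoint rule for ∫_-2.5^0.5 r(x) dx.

Subinterval widths: 0.25, 1.25, 0.5, 0.25, 0.25, 0.5.
Left endpoints: -2.5, -2.25, -1, -0.5, -0.25, 0.
r(-2.5) = 48.125, r(-2.25) = 35.359375, r(-1) = 2, r(-0.5) = -2.375, r(-0.25) = -3.765625, r(0) = -5.
Sum = Σ Δx_i · r(x_i).
Sum = 53.1953125.

53.1953125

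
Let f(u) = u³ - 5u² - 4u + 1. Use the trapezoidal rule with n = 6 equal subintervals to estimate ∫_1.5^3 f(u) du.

Δu = (3 − 1.5)/6 = 0.25.
f(1.5) = -12.875, f(1.75) = -15.953125, f(2) = -19, f(2.25) = -21.921875, f(2.5) = -24.625, f(2.75) = -27.015625, f(3) = -29.
T_6 = (Δu/2)·[f(u_0) + 2f(u_1) + ... + 2f(u_{5}) + f(u_6)].
Sum = -32.36328125.

-32.36328125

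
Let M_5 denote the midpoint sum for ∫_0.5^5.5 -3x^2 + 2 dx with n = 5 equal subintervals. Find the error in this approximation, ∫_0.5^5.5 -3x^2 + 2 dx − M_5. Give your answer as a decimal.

Exact integral: ∫_0.5^5.5 f(x) dx = -156.25.
M_5 = -155.
Error = -156.25 − (-155) = -1.25.

-1.25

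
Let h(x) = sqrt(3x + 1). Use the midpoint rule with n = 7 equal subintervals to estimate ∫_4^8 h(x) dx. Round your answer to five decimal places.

Δx = (8 − 4)/7 = 4/7.
Midpoints: 30/7, 34/7, 38/7, 6, 46/7, 50/7, 54/7.
h(30/7) ≈ 3.72252, h(34/7) ≈ 3.94606, h(38/7) ≈ 4.15761, h(6) ≈ 4.35890, h(46/7) ≈ 4.55129, h(50/7) ≈ 4.73588, h(54/7) ≈ 4.91354.
Sum = Δx · [h(30/7) + h(34/7) + h(38/7) + ...].
Sum ≈ 17.36332.

17.36332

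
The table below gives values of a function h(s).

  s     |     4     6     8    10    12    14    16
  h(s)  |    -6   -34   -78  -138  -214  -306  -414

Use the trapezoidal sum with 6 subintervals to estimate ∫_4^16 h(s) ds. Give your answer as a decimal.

Δs = 2.
T_6 = (2/2)·[(-6) + 2·(-34) + 2·(-78) + 2·(-138) + 2·(-214) + 2·(-306) + (-414)] = -1960.

-1960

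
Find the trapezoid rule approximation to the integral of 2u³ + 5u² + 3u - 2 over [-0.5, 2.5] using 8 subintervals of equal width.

49.5234375

Δu = (2.5 − (-0.5))/8 = 0.375.
f(-0.5) = -2.5, f(-0.125) = -2.30078125, f(0.25) = -0.90625, f(0.625) = 2.31640625, f(1) = 8, f(1.375) = 16.77734375, f(1.75) = 29.28125, f(2.125) = 46.14453125, f(2.5) = 68.
T_8 = (Δu/2)·[f(u_0) + 2f(u_1) + ... + 2f(u_{7}) + f(u_8)].
Sum = 49.5234375.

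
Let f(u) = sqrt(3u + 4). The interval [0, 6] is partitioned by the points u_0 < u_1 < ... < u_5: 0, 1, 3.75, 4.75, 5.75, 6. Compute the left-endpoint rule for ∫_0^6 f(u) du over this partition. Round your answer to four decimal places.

Subinterval widths: 1, 2.75, 1, 1, 0.25.
Left endpoints: 0, 1, 3.75, 4.75, 5.75.
f(0) ≈ 2.0000, f(1) ≈ 2.6458, f(3.75) ≈ 3.9051, f(4.75) ≈ 4.2720, f(5.75) ≈ 4.6098.
Sum = Σ Δu_i · f(u_i).
Sum ≈ 18.6054.

18.6054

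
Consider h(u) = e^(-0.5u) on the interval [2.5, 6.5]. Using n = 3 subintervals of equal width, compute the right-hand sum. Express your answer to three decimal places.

Δu = (6.5 − 2.5)/3 = 4/3.
Right endpoints: 23/6, 31/6, 6.5.
h(23/6) ≈ 0.147, h(31/6) ≈ 0.076, h(6.5) ≈ 0.039.
Sum = Δu · [h(23/6) + h(31/6) + h(6.5)].
Sum ≈ 0.349.

0.349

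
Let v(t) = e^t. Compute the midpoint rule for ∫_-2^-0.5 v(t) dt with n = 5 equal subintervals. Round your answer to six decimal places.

0.469433

Δt = (-0.5 − (-2))/5 = 0.3.
Midpoints: -1.85, -1.55, -1.25, -0.95, -0.65.
v(-1.85) ≈ 0.157237, v(-1.55) ≈ 0.212248, v(-1.25) ≈ 0.286505, v(-0.95) ≈ 0.386741, v(-0.65) ≈ 0.522046.
Sum = Δt · [v(-1.85) + v(-1.55) + v(-1.25) + v(-0.95) + v(-0.65)].
Sum ≈ 0.469433.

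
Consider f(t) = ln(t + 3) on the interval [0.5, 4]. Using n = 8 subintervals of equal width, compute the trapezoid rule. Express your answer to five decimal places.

Δt = (4 − 0.5)/8 = 0.4375.
f(0.5) ≈ 1.25276, f(0.9375) ≈ 1.37055, f(1.375) ≈ 1.47591, f(1.8125) ≈ 1.57122, f(2.25) ≈ 1.65823, f(2.6875) ≈ 1.73827, f(3.125) ≈ 1.81238, f(3.5625) ≈ 1.88137, f(4) ≈ 1.94591.
T_8 = (Δt/2)·[f(t_0) + 2f(t_1) + ... + 2f(t_{7}) + f(t_8)].
Sum ≈ 5.73442.

5.73442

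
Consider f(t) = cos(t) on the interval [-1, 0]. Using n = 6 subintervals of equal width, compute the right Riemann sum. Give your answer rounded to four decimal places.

0.8778

Δt = (0 − (-1))/6 = 1/6.
Right endpoints: -5/6, -2/3, -0.5, -1/3, -1/6, 0.
f(-5/6) ≈ 0.6724, f(-2/3) ≈ 0.7859, f(-0.5) ≈ 0.8776, f(-1/3) ≈ 0.9450, f(-1/6) ≈ 0.9861, f(0) ≈ 1.0000.
Sum = Δt · [f(-5/6) + f(-2/3) + f(-0.5) + ...].
Sum ≈ 0.8778.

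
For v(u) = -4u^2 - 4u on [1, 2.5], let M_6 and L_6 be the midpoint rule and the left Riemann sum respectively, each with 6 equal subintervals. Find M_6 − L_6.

M_6 = -29.96875.
L_6 = -26.6875.
M_6 − L_6 = -3.28125.

-3.28125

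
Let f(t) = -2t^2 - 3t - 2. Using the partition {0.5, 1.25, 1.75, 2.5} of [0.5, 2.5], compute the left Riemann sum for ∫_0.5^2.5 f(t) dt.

-17.46875

Subinterval widths: 0.75, 0.5, 0.75.
Left endpoints: 0.5, 1.25, 1.75.
f(0.5) = -4, f(1.25) = -8.875, f(1.75) = -13.375.
Sum = Σ Δt_i · f(t_i).
Sum = -17.46875.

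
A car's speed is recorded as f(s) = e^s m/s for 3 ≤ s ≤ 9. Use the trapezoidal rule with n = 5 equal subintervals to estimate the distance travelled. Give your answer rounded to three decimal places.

9030.450

Δs = (9 − 3)/5 = 1.2.
f(3) ≈ 20.086, f(4.2) ≈ 66.686, f(5.4) ≈ 221.406, f(6.6) ≈ 735.095, f(7.8) ≈ 2440.602, f(9) ≈ 8103.084.
T_5 = (Δs/2)·[f(s_0) + 2f(s_1) + ... + 2f(s_{4}) + f(s_5)].
Sum ≈ 9030.450.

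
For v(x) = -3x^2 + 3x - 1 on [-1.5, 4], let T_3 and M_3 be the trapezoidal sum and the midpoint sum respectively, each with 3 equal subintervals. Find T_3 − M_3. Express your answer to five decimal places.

T_3 ≈ -61.4930556.
M_3 ≈ -47.6284722.
T_3 − M_3 ≈ -13.86458.

-13.86458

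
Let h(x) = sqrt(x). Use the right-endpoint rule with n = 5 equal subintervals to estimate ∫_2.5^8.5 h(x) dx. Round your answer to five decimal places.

Δx = (8.5 − 2.5)/5 = 1.2.
Right endpoints: 3.7, 4.9, 6.1, 7.3, 8.5.
h(3.7) ≈ 1.92354, h(4.9) ≈ 2.21359, h(6.1) ≈ 2.46982, h(7.3) ≈ 2.70185, h(8.5) ≈ 2.91548.
Sum = Δx · [h(3.7) + h(4.9) + h(6.1) + h(7.3) + h(8.5)].
Sum ≈ 14.66913.

14.66913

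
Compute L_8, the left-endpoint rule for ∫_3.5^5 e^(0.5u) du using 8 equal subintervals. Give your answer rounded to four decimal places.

12.2626

Δu = (5 − 3.5)/8 = 0.1875.
Left endpoints: 3.5, 3.6875, 3.875, 4.0625, 4.25, 4.4375, 4.625, 4.8125.
f(3.5) ≈ 5.7546, f(3.6875) ≈ 6.3202, f(3.875) ≈ 6.9414, f(4.0625) ≈ 7.6236, f(4.25) ≈ 8.3729, f(4.4375) ≈ 9.1958, f(4.625) ≈ 10.0996, f(4.8125) ≈ 11.0923.
Sum = Δu · [f(3.5) + f(3.6875) + f(3.875) + ...].
Sum ≈ 12.2626.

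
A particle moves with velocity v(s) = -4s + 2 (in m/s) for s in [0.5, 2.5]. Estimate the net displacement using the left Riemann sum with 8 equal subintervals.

Δs = (2.5 − 0.5)/8 = 0.25.
Left endpoints: 0.5, 0.75, 1, 1.25, 1.5, 1.75, 2, 2.25.
v(0.5) = 0, v(0.75) = -1, v(1) = -2, v(1.25) = -3, v(1.5) = -4, v(1.75) = -5, v(2) = -6, v(2.25) = -7.
Sum = Δs · [v(0.5) + v(0.75) + v(1) + ...].
Sum = -7.

-7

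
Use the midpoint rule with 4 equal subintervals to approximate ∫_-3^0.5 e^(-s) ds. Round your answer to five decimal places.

Δs = (0.5 − (-3))/4 = 0.875.
Midpoints: -2.5625, -1.6875, -0.8125, 0.0625.
f(-2.5625) ≈ 12.96820, f(-1.6875) ≈ 5.40595, f(-0.8125) ≈ 2.25353, f(0.0625) ≈ 0.93941.
Sum = Δs · [f(-2.5625) + f(-1.6875) + f(-0.8125) + f(0.0625)].
Sum ≈ 18.87121.

18.87121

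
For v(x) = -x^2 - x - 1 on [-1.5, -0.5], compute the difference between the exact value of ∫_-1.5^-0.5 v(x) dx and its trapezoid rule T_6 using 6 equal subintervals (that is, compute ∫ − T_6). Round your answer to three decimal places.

0.005

Exact integral: ∫_-1.5^-0.5 v(x) dx ≈ -1.08333.
T_6 ≈ -1.08796.
Error ≈ -1.08333 − (-1.08796) ≈ 0.005.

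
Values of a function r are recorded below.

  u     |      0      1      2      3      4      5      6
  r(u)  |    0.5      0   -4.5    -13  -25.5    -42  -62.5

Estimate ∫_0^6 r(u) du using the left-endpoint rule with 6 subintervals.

-84.5

Δu = 1.
Sum = 1·[0.5 + 0 + (-4.5) + (-13) + (-25.5) + (-42)] = -84.5.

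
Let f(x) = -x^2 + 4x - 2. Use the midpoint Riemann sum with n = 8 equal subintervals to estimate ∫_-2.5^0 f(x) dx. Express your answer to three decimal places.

Δx = (0 − (-2.5))/8 = 0.3125.
Midpoints: -2.34375, -2.03125, -1.71875, -1.40625, -1.09375, -0.78125, -0.46875, -0.15625.
f(-2.34375) = -17273/1024, f(-2.03125) = -14593/1024, f(-1.71875) = -12113/1024, f(-1.40625) = -9833/1024, f(-1.09375) = -7753/1024, f(-0.78125) = -5873/1024, f(-0.46875) = -4193/1024, f(-0.15625) = -2713/1024.
Sum = Δx · [f(-2.34375) + f(-2.03125) + f(-1.71875) + ...].
Sum ≈ -22.688.

-22.688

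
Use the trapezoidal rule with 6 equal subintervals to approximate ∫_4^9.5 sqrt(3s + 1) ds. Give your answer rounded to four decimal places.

25.1800

Δs = (9.5 − 4)/6 = 11/12.
f(4) ≈ 3.6056, f(59/12) ≈ 3.9686, f(35/6) ≈ 4.3012, f(6.75) ≈ 4.6098, f(23/3) ≈ 4.8990, f(103/12) ≈ 5.1720, f(9.5) ≈ 5.4314.
T_6 = (Δs/2)·[f(s_0) + 2f(s_1) + ... + 2f(s_{5}) + f(s_6)].
Sum ≈ 25.1800.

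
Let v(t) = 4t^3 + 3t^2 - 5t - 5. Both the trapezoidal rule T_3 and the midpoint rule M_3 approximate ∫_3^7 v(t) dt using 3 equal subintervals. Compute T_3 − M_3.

112

T_3 ≈ 2590.666667.
M_3 ≈ 2478.666667.
T_3 − M_3 = 112.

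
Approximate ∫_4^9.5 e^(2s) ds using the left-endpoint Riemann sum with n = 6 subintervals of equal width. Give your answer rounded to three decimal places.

Δs = (9.5 − 4)/6 = 11/12.
Left endpoints: 4, 59/12, 35/6, 6.75, 23/3, 103/12.
f(4) ≈ 2980.958, f(59/12) ≈ 18645.001, f(35/6) ≈ 116618.904, f(6.75) ≈ 729416.370, f(23/3) ≈ 4562281.263, f(103/12) ≈ 28535704.958.
Sum = Δs · [f(4) + f(59/12) + f(35/6) + ...].
Sum ≈ 31135176.832.

31135176.832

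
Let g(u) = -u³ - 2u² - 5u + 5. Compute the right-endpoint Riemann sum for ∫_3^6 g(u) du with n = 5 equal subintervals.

Δu = (6 − 3)/5 = 0.6.
Right endpoints: 3.6, 4.2, 4.8, 5.4, 6.
g(3.6) = -85.576, g(4.2) = -125.368, g(4.8) = -175.672, g(5.4) = -237.784, g(6) = -313.
Sum = Δu · [g(3.6) + g(4.2) + g(4.8) + g(5.4) + g(6)].
Sum = -562.44.

-562.44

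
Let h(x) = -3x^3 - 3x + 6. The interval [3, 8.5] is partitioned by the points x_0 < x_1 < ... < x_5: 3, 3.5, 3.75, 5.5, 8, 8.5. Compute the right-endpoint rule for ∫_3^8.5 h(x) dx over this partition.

-5815.20703125

Subinterval widths: 0.5, 0.25, 1.75, 2.5, 0.5.
Right endpoints: 3.5, 3.75, 5.5, 8, 8.5.
h(3.5) = -133.125, h(3.75) = -163.453125, h(5.5) = -509.625, h(8) = -1554, h(8.5) = -1861.875.
Sum = Σ Δx_i · h(x_i).
Sum = -5815.20703125.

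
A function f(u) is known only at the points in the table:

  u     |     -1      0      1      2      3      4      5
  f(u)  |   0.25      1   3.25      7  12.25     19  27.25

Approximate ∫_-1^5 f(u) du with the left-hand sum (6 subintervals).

42.75

Δu = 1.
Sum = 1·[0.25 + 1 + 3.25 + 7 + 12.25 + 19] = 42.75.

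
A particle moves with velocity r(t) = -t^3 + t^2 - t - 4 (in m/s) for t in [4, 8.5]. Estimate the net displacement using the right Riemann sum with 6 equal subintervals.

-1298.14453125

Δt = (8.5 − 4)/6 = 0.75.
Right endpoints: 4.75, 5.5, 6.25, 7, 7.75, 8.5.
r(4.75) = -93.359375, r(5.5) = -145.625, r(6.25) = -215.328125, r(7) = -305, r(7.75) = -417.171875, r(8.5) = -554.375.
Sum = Δt · [r(4.75) + r(5.5) + r(6.25) + ...].
Sum = -1298.14453125.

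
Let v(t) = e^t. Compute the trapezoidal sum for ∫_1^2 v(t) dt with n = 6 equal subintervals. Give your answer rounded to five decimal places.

Δt = (2 − 1)/6 = 1/6.
v(1) ≈ 2.71828, v(7/6) ≈ 3.21127, v(4/3) ≈ 3.79367, v(1.5) ≈ 4.48169, v(5/3) ≈ 5.29449, v(11/6) ≈ 6.25470, v(2) ≈ 7.38906.
T_6 = (Δt/2)·[v(t_0) + 2v(t_1) + ... + 2v(t_{5}) + v(t_6)].
Sum ≈ 4.68158.

4.68158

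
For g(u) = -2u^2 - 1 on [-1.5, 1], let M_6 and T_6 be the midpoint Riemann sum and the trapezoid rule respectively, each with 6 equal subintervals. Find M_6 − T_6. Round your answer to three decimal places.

M_6 ≈ -5.34433.
T_6 ≈ -5.56134.
M_6 − T_6 ≈ 0.217.

0.217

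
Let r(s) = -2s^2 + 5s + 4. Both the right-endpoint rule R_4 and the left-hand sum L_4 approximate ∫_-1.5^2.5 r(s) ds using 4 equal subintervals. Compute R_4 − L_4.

R_4 = 18.
L_4 = 6.
R_4 − L_4 = 12.

12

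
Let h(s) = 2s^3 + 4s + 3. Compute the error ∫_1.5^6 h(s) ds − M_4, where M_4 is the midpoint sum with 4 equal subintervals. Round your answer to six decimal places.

10.678711

Exact integral: ∫_1.5^6 h(s) ds = 726.46875.
M_4 ≈ 715.79003906.
Error ≈ 726.46875 − 715.79003906 ≈ 10.678711.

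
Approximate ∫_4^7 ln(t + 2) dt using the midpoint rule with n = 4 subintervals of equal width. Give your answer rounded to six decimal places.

6.025764

Δt = (7 − 4)/4 = 0.75.
Midpoints: 4.375, 5.125, 5.875, 6.625.
f(4.375) ≈ 1.852384, f(5.125) ≈ 1.963610, f(5.875) ≈ 2.063693, f(6.625) ≈ 2.154665.
Sum = Δt · [f(4.375) + f(5.125) + f(5.875) + f(6.625)].
Sum ≈ 6.025764.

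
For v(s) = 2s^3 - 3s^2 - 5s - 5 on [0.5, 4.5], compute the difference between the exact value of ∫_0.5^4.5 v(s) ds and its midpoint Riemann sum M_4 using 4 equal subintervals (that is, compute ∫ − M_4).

4

Exact integral: ∫_0.5^4.5 v(s) ds = 44.
M_4 = 40.
Error = 44 − 40 = 4.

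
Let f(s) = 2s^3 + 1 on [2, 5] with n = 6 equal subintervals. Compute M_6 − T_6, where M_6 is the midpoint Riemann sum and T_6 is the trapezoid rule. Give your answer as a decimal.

-3.9375

M_6 = 306.1875.
T_6 = 310.125.
M_6 − T_6 = -3.9375.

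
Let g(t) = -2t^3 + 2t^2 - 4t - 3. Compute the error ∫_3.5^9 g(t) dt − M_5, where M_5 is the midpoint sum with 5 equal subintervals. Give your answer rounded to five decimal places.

-19.68771

Exact integral: ∫_3.5^9 g(t) dt ≈ -2902.0520833.
M_5 = -2882.364375.
Error ≈ -2902.0520833 − (-2882.364375) ≈ -19.68771.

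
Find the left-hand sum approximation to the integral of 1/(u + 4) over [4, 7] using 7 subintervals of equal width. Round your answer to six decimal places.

0.325872

Δu = (7 − 4)/7 = 3/7.
Left endpoints: 4, 31/7, 34/7, 37/7, 40/7, 43/7, 46/7.
f(4) = 0.125, f(31/7) = 7/59, f(34/7) = 7/62, f(37/7) = 7/65, f(40/7) = 7/68, f(43/7) = 7/71, f(46/7) = 7/74.
Sum = Δu · [f(4) + f(31/7) + f(34/7) + ...].
Sum ≈ 0.325872.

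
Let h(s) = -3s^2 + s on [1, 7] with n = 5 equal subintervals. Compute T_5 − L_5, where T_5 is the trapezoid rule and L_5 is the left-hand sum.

-82.8

T_5 = -322.32.
L_5 = -239.52.
T_5 − L_5 = -82.8.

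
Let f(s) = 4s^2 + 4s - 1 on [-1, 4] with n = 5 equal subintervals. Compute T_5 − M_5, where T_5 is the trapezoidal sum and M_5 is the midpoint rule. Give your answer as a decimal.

5

T_5 = 115.
M_5 = 110.
T_5 − M_5 = 5.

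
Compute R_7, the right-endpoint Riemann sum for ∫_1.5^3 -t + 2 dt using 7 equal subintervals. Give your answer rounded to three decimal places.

Δt = (3 − 1.5)/7 = 3/14.
Right endpoints: 12/7, 27/14, 15/7, 33/14, 18/7, 39/14, 3.
f(12/7) = 2/7, f(27/14) = 1/14, f(15/7) = -1/7, f(33/14) = -5/14, f(18/7) = -4/7, f(39/14) = -11/14, f(3) = -1.
Sum = Δt · [f(12/7) + f(27/14) + f(15/7) + ...].
Sum ≈ -0.536.

-0.536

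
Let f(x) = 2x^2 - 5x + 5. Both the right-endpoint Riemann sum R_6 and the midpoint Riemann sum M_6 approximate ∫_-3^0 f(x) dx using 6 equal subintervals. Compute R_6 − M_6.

-7.875

R_6 = 47.5.
M_6 = 55.375.
R_6 − M_6 = -7.875.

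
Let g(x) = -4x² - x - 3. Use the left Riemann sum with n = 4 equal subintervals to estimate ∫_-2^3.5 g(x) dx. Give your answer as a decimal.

Δx = (3.5 − (-2))/4 = 1.375.
Left endpoints: -2, -0.625, 0.75, 2.125.
g(-2) = -17, g(-0.625) = -3.9375, g(0.75) = -6, g(2.125) = -23.1875.
Sum = Δx · [g(-2) + g(-0.625) + g(0.75) + g(2.125)].
Sum = -68.921875.

-68.921875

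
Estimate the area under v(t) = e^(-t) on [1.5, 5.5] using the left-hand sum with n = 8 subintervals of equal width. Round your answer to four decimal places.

0.2783

Δt = (5.5 − 1.5)/8 = 0.5.
Left endpoints: 1.5, 2, 2.5, 3, 3.5, 4, 4.5, 5.
v(1.5) ≈ 0.2231, v(2) ≈ 0.1353, v(2.5) ≈ 0.0821, v(3) ≈ 0.0498, v(3.5) ≈ 0.0302, v(4) ≈ 0.0183, v(4.5) ≈ 0.0111, v(5) ≈ 0.0067.
Sum = Δt · [v(1.5) + v(2) + v(2.5) + ...].
Sum ≈ 0.2783.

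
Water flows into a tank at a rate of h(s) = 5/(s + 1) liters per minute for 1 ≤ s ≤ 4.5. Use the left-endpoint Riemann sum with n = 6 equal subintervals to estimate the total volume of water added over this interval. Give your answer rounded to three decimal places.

5.552

Δs = (4.5 − 1)/6 = 7/12.
Left endpoints: 1, 19/12, 13/6, 2.75, 10/3, 47/12.
h(1) = 2.5, h(19/12) = 60/31, h(13/6) = 30/19, h(2.75) = 4/3, h(10/3) = 15/13, h(47/12) = 60/59.
Sum = Δs · [h(1) + h(19/12) + h(13/6) + ...].
Sum ≈ 5.552.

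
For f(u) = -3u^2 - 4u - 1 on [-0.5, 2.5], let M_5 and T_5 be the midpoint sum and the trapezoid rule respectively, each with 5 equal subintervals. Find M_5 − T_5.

M_5 = -30.48.
T_5 = -31.29.
M_5 − T_5 = 0.81.

0.81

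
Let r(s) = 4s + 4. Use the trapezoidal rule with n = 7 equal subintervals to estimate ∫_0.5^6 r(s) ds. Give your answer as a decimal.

Δs = (6 − 0.5)/7 = 11/14.
r(0.5) = 6, r(9/7) = 64/7, r(29/14) = 86/7, r(20/7) = 108/7, r(51/14) = 130/7, r(31/7) = 152/7, r(73/14) = 174/7, r(6) = 28.
T_7 = (Δs/2)·[r(s_0) + 2r(s_1) + ... + 2r(s_{6}) + r(s_7)].
Sum = 93.5.

93.5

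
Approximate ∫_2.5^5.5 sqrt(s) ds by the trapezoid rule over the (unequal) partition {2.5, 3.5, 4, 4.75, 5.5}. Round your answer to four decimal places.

Subinterval widths: 1, 0.5, 0.75, 0.75.
f(2.5) ≈ 1.5811, f(3.5) ≈ 1.8708, f(4) ≈ 2.0000, f(4.75) ≈ 2.1794, f(5.5) ≈ 2.3452.
On each subinterval the trapezoid contributes (Δs_i/2)·[f(s_{i-1}) + f(s_i)].
Sum ≈ 5.9577.

5.9577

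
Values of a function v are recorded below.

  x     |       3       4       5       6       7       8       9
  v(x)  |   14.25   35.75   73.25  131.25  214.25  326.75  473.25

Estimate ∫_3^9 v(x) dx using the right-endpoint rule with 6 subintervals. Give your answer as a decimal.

1254.5

Δx = 1.
Sum = 1·[35.75 + 73.25 + 131.25 + 214.25 + 326.75 + 473.25] = 1254.5.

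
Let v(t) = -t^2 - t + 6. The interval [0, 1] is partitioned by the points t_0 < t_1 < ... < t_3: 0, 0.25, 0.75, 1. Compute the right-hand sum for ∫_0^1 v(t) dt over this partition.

Subinterval widths: 0.25, 0.5, 0.25.
Right endpoints: 0.25, 0.75, 1.
v(0.25) = 5.6875, v(0.75) = 4.6875, v(1) = 4.
Sum = Σ Δt_i · v(t_i).
Sum = 4.765625.

4.765625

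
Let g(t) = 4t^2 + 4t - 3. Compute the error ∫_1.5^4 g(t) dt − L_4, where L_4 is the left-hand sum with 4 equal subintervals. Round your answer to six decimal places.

19.661458

Exact integral: ∫_1.5^4 g(t) dt ≈ 100.83333333.
L_4 = 81.171875.
Error ≈ 100.83333333 − 81.171875 ≈ 19.661458.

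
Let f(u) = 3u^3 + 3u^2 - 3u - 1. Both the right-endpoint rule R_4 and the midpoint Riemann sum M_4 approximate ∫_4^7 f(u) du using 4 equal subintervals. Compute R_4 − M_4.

369.7734375

R_4 = 2197.640625.
M_4 = 1827.8671875.
R_4 − M_4 = 369.7734375.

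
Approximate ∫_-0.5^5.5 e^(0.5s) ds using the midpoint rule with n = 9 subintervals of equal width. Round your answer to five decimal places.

29.59048

Δs = (5.5 − (-0.5))/9 = 2/3.
Midpoints: -1/6, 0.5, 7/6, 11/6, 2.5, 19/6, 23/6, 4.5, 31/6.
f(-1/6) ≈ 0.92004, f(0.5) ≈ 1.28403, f(7/6) ≈ 1.79200, f(11/6) ≈ 2.50094, f(2.5) ≈ 3.49034, f(19/6) ≈ 4.87117, f(23/6) ≈ 6.79826, f(4.5) ≈ 9.48774, f(31/6) ≈ 13.24120.
Sum = Δs · [f(-1/6) + f(0.5) + f(7/6) + ...].
Sum ≈ 29.59048.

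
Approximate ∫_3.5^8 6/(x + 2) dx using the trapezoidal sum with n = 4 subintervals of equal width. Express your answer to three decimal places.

3.602

Δx = (8 − 3.5)/4 = 1.125.
f(3.5) = 12/11, f(4.625) = 48/53, f(5.75) = 24/31, f(6.875) = 48/71, f(8) = 0.6.
T_4 = (Δx/2)·[f(x_0) + 2f(x_1) + 2f(x_2) + 2f(x_3) + f(x_4)].
Sum ≈ 3.602.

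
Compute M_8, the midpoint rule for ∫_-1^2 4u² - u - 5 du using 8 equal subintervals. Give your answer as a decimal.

-4.640625

Δu = (2 − (-1))/8 = 0.375.
Midpoints: -0.8125, -0.4375, -0.0625, 0.3125, 0.6875, 1.0625, 1.4375, 1.8125.
f(-0.8125) = -1.546875, f(-0.4375) = -3.796875, f(-0.0625) = -4.921875, f(0.3125) = -4.921875, f(0.6875) = -3.796875, f(1.0625) = -1.546875, f(1.4375) = 1.828125, f(1.8125) = 6.328125.
Sum = Δu · [f(-0.8125) + f(-0.4375) + f(-0.0625) + ...].
Sum = -4.640625.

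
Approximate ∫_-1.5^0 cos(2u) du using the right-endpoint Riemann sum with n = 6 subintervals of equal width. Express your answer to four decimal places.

Δu = (0 − (-1.5))/6 = 0.25.
Right endpoints: -1.25, -1, -0.75, -0.5, -0.25, 0.
f(-1.25) ≈ -0.8011, f(-1) ≈ -0.4161, f(-0.75) ≈ 0.0707, f(-0.5) ≈ 0.5403, f(-0.25) ≈ 0.8776, f(0) ≈ 1.0000.
Sum = Δu · [f(-1.25) + f(-1) + f(-0.75) + ...].
Sum ≈ 0.3178.

0.3178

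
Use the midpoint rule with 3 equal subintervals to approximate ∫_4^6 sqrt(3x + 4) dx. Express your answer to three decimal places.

8.710

Δx = (6 − 4)/3 = 2/3.
Midpoints: 13/3, 5, 17/3.
f(13/3) ≈ 4.123, f(5) ≈ 4.359, f(17/3) ≈ 4.583.
Sum = Δx · [f(13/3) + f(5) + f(17/3)].
Sum ≈ 8.710.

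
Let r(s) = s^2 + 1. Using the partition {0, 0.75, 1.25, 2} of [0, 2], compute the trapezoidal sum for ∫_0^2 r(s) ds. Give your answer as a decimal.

4.828125

Subinterval widths: 0.75, 0.5, 0.75.
r(0) = 1, r(0.75) = 1.5625, r(1.25) = 2.5625, r(2) = 5.
On each subinterval the trapezoid contributes (Δs_i/2)·[r(s_{i-1}) + r(s_i)].
Sum = 4.828125.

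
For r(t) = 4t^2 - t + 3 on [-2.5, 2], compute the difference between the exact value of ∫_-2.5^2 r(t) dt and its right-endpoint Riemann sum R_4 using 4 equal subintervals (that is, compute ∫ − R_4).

3.796875

Exact integral: ∫_-2.5^2 r(t) dt = 46.125.
R_4 = 42.328125.
Error = 46.125 − 42.328125 = 3.796875.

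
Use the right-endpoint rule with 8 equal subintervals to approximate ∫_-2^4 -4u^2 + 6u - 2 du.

-78.75

Δu = (4 − (-2))/8 = 0.75.
Right endpoints: -1.25, -0.5, 0.25, 1, 1.75, 2.5, 3.25, 4.
f(-1.25) = -15.75, f(-0.5) = -6, f(0.25) = -0.75, f(1) = 0, f(1.75) = -3.75, f(2.5) = -12, f(3.25) = -24.75, f(4) = -42.
Sum = Δu · [f(-1.25) + f(-0.5) + f(0.25) + ...].
Sum = -78.75.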